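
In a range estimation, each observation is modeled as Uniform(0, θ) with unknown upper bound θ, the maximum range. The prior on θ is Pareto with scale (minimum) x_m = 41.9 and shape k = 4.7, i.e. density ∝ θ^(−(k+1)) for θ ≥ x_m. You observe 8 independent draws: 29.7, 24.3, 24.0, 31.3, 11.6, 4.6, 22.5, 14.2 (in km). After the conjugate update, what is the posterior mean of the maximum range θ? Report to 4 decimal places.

A Pareto(scale x_m, shape k) prior on the upper bound θ of Uniform(0, θ) is conjugate: posterior is Pareto(max(x_m, max xᵢ), k + n).
Sample maximum = 31.3; prior scale x_m = 41.9 → posterior scale = max = 41.9.
Posterior shape = 4.7 + 8 = 12.7.
E[θ|data] = k·x_m/(k−1) = 12.7·41.9/11.7 = 45.4812.

45.4812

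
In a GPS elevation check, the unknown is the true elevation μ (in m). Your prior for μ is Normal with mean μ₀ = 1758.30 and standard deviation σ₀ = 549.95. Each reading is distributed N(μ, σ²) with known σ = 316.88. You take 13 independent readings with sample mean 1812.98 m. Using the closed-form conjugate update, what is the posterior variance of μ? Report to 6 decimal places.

For Normal data with known variance σ², a Normal(μ₀, σ₀²) prior on μ is conjugate. Posterior precision = 1/σ₀² + n/σ²; posterior mean is the precision-weighted average of μ₀ and x̄.
σ₀² = 549.95² = 302445.0025, σ² = 316.88² = 100412.9344; σ² + n·σ₀² = 100412.9344 + 13·302445.0025 = 4032197.9669.
Posterior precision = 1/σ₀² + n/σ² = 1/302445.0025 + 13/100412.9344 = (σ² + n·σ₀²)/(σ₀²σ²) = 4032197.9669/(302445.0025·100412.9344); posterior variance σₙ² = σ₀²σ²/(σ² + n·σ₀²) = 302445.0025·100412.9344/4032197.9669 = 7531.721023.

7531.721023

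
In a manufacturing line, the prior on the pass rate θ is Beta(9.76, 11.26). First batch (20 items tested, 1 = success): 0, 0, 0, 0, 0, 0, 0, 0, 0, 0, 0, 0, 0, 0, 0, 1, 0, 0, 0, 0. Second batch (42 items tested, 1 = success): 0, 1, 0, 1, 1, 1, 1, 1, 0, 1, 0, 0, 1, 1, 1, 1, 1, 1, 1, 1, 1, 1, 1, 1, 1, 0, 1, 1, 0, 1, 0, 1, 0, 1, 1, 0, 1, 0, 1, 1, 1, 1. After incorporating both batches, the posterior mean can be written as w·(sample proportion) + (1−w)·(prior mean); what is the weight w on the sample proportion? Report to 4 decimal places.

0.7468

The Beta prior is conjugate to a Binomial/Bernoulli likelihood; the update adds successes to α and failures to β.
Total number of items tested: n = 20 + 42 = 62.
Posterior mean = (α₀+k)/(α₀+β₀+n) = [n/(α₀+β₀+n)]·(k/n) + [(α₀+β₀)/(α₀+β₀+n)]·α₀/(α₀+β₀), so only n and the prior enter the weight.
The weight on the data is w = n/(α₀+β₀+n) = 62/(9.76+11.26+62) = 62/83.02 = 0.7468.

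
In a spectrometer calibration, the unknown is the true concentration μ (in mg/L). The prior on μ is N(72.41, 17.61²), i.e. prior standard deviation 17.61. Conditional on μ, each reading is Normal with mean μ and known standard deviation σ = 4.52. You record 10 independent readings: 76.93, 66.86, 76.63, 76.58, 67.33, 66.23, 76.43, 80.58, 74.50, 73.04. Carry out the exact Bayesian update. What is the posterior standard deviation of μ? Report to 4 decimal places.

1.4247

For Normal data with known variance σ², a Normal(μ₀, σ₀²) prior on μ is conjugate. Posterior precision = 1/σ₀² + n/σ²; posterior mean is the precision-weighted average of μ₀ and x̄.
σ₀² = 17.61² = 310.1121, σ² = 4.52² = 20.4304; σ² + n·σ₀² = 20.4304 + 10·310.1121 = 3121.5514.
Posterior precision = 1/σ₀² + n/σ² = 1/310.1121 + 10/20.4304 = (σ² + n·σ₀²)/(σ₀²σ²) = 3121.5514/(310.1121·20.4304); posterior variance σₙ² = σ₀²σ²/(σ² + n·σ₀²) = 310.1121·20.4304/3121.5514 = 2.029668.
Posterior SD = √σₙ² = √(310.1121·20.4304/3121.5514) = 1.4247.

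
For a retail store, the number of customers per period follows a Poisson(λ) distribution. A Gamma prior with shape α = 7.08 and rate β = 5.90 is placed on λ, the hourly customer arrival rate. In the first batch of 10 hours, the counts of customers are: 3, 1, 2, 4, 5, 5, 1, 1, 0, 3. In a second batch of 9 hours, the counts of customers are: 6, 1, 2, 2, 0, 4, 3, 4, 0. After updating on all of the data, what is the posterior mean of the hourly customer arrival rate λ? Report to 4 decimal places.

2.1719

With a Gamma(shape α, rate β) prior, the Poisson likelihood is conjugate: the posterior is Gamma(α + ΣXᵢ, β + n).
Batch 1: sum of counts S = 25 over n = 10 hours.
After batch 1: Gamma(α+S, β+n) = Gamma(7.08+25, 5.90+10) = Gamma(32.08, 15.90).
Batch 2: sum of counts S = 22 over n = 9 hours.
After batch 2: Gamma(α+S, β+n) = Gamma(32.08+22, 15.90+9) = Gamma(54.08, 24.90).
Posterior mean = α/β = 54.08/24.90 = 2.1719.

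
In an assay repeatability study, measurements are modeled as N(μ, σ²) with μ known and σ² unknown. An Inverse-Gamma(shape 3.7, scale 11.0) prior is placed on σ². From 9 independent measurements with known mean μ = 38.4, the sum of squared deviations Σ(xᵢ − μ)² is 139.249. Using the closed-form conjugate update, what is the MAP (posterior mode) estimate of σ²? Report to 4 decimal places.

With known mean μ and an Inverse-Gamma(α, β) prior on σ², the Normal likelihood is conjugate: posterior is Inv-Gamma(α + n/2, β + Σ(xᵢ−μ)²/2).
Posterior: Inv-Gamma(3.7 + 9/2, 11.0 + 139.249/2) = Inv-Gamma(8.20, 80.6245).
Mode = β/(α+1) = 80.6245/9.20 = 8.7635.

8.7635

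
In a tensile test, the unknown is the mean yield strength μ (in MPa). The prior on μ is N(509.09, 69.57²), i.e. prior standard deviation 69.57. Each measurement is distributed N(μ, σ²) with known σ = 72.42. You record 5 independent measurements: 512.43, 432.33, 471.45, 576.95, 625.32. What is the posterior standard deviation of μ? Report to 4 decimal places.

For Normal data with known variance σ², a Normal(μ₀, σ₀²) prior on μ is conjugate. Posterior precision = 1/σ₀² + n/σ²; posterior mean is the precision-weighted average of μ₀ and x̄.
σ₀² = 69.57² = 4839.9849, σ² = 72.42² = 5244.6564; σ² + n·σ₀² = 5244.6564 + 5·4839.9849 = 29444.5809.
Posterior precision = 1/σ₀² + n/σ² = 1/4839.9849 + 5/5244.6564 = (σ² + n·σ₀²)/(σ₀²σ²) = 29444.5809/(4839.9849·5244.6564); posterior variance σₙ² = σ₀²σ²/(σ² + n·σ₀²) = 4839.9849·5244.6564/29444.5809 = 862.096080.
Posterior SD = √σₙ² = √(4839.9849·5244.6564/29444.5809) = 29.3615.

29.3615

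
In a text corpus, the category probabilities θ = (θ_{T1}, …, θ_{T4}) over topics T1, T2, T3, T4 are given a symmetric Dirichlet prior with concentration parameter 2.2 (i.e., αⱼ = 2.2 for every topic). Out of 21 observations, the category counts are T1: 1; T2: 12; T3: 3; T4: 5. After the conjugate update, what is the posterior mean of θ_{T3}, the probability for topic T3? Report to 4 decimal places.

The Dirichlet prior is conjugate to the Multinomial likelihood: each posterior αⱼ = prior αⱼ + observed count nⱼ.
Posterior concentration: (3.2, 14.2, 5.2, 7.2), total = 29.8.
E[θ_{T3}|data] = α_{T3}/Σα = 5.2/29.8 = 0.1745.

0.1745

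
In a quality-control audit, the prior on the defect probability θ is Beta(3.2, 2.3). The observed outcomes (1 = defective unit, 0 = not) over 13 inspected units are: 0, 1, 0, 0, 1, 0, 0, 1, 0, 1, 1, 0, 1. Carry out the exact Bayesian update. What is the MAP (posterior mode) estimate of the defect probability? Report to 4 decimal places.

0.4970

The Beta prior is conjugate to a Binomial/Bernoulli likelihood; the update adds successes to α and failures to β.
Posterior: Beta(α+k, β+n−k) = Beta(3.2+6, 2.3+7) = Beta(9.2, 9.3).
Mode of Beta(a,b) for a,b>1 is (a−1)/(a+b−2) = 8.2/16.5 = 0.4970.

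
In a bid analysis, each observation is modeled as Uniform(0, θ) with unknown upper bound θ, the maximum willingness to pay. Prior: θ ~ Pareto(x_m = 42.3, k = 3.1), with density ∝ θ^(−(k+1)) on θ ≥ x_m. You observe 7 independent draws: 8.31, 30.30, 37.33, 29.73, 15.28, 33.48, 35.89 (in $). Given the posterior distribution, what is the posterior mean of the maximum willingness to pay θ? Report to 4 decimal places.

46.9484

A Pareto(scale x_m, shape k) prior on the upper bound θ of Uniform(0, θ) is conjugate: posterior is Pareto(max(x_m, max xᵢ), k + n).
Sample maximum = 37.33; prior scale x_m = 42.3 → posterior scale = max = 42.30.
Posterior shape = 3.1 + 7 = 10.1.
E[θ|data] = k·x_m/(k−1) = 10.1·42.30/9.1 = 46.9484.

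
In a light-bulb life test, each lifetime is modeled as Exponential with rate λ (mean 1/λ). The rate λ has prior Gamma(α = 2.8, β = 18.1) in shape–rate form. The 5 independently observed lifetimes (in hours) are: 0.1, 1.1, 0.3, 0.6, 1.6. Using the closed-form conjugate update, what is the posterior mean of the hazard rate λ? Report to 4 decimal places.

0.3578

With a Gamma(shape α, rate β) prior on the exponential rate λ, the posterior after n observations with total T = Σxᵢ is Gamma(α+n, β+T).
Sum of observations T = 3.7 hours; n = 5.
Posterior: Gamma(2.8+5, 18.1+3.7) = Gamma(7.8, 21.8).
Posterior mean of λ = α/β = 7.8/21.8 = 0.3578.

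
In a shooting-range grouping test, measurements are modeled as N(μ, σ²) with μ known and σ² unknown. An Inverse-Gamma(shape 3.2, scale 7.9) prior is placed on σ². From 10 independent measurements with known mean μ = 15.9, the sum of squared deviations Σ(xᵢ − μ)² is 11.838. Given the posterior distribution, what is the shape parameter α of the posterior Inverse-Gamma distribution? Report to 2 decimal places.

8.20

With known mean μ and an Inverse-Gamma(α, β) prior on σ², the Normal likelihood is conjugate: posterior is Inv-Gamma(α + n/2, β + Σ(xᵢ−μ)²/2).
Posterior: Inv-Gamma(3.2 + 10/2, 7.9 + 11.838/2) = Inv-Gamma(8.20, 13.8190).
Posterior α = 8.20.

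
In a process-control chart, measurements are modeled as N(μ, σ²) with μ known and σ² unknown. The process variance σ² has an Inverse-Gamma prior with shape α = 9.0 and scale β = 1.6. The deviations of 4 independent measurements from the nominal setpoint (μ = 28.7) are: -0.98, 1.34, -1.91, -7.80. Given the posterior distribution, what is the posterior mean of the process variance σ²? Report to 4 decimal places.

3.5222

With known mean μ and an Inverse-Gamma(α, β) prior on σ², the Normal likelihood is conjugate: posterior is Inv-Gamma(α + n/2, β + Σ(xᵢ−μ)²/2).
Σ(xᵢ−μ)² = (-0.98)² + (1.34)² + (-1.91)² + (-7.80)² = 67.2441.
Posterior: Inv-Gamma(9.0 + 4/2, 1.6 + 67.2441/2) = Inv-Gamma(11.00, 35.22205).
E[σ²|data] = β/(α−1) = 35.22205/10.00 = 3.5222.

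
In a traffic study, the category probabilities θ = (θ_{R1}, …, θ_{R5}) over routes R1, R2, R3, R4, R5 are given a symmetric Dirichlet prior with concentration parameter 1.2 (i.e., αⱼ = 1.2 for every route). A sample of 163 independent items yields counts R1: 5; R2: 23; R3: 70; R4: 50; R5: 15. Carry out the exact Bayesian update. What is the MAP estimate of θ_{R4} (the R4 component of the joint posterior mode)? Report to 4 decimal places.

The Dirichlet prior is conjugate to the Multinomial likelihood: each posterior αⱼ = prior αⱼ + observed count nⱼ.
Posterior concentration: (6.2, 24.2, 71.2, 51.2, 16.2), total = 169.0.
Joint mode component: (α_{R4}−1)/(Σα−K) = 50.2/164.0 = 0.3061.

0.3061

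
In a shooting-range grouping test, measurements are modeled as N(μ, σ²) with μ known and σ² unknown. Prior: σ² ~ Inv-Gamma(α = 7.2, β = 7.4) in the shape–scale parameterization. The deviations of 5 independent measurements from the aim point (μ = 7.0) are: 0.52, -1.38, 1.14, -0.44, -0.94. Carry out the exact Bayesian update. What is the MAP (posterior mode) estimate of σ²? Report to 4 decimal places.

With known mean μ and an Inverse-Gamma(α, β) prior on σ², the Normal likelihood is conjugate: posterior is Inv-Gamma(α + n/2, β + Σ(xᵢ−μ)²/2).
Σ(xᵢ−μ)² = (0.52)² + (-1.38)² + (1.14)² + (-0.44)² + (-0.94)² = 4.5516.
Posterior: Inv-Gamma(7.2 + 5/2, 7.4 + 4.5516/2) = Inv-Gamma(9.70, 9.67580).
Mode = β/(α+1) = 9.67580/10.70 = 0.9043.

0.9043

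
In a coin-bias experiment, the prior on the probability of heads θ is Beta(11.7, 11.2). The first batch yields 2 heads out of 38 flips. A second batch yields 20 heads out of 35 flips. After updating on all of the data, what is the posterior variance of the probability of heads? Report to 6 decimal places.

0.002352

The Beta prior is conjugate to a Binomial/Bernoulli likelihood; the update adds successes to α and failures to β.
After batch 1: Beta(11.7+2, 11.2+36) = Beta(13.7, 47.2).
After batch 2: Beta(13.7+20, 47.2+15) = Beta(33.7, 62.2).
Var = αβ/((α+β)²(α+β+1)) = 33.7·62.2/(95.9²·96.9) = 0.002352.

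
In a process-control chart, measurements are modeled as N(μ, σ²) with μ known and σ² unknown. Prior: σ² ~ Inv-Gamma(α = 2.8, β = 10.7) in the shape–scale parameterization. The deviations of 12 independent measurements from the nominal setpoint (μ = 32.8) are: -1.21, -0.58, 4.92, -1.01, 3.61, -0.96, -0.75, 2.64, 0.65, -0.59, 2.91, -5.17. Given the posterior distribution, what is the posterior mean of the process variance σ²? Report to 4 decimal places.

With known mean μ and an Inverse-Gamma(α, β) prior on σ², the Normal likelihood is conjugate: posterior is Inv-Gamma(α + n/2, β + Σ(xᵢ−μ)²/2).
Σ(xᵢ−μ)² = (-1.21)² + (-0.58)² + (4.92)² + (-1.01)² + (3.61)² + (-0.96)² + (-0.75)² + (2.64)² + (0.65)² + (-0.59)² + (2.91)² + (-5.17)² = 84.4804.
Posterior: Inv-Gamma(2.8 + 12/2, 10.7 + 84.4804/2) = Inv-Gamma(8.80, 52.94020).
E[σ²|data] = β/(α−1) = 52.94020/7.80 = 6.7872.

6.7872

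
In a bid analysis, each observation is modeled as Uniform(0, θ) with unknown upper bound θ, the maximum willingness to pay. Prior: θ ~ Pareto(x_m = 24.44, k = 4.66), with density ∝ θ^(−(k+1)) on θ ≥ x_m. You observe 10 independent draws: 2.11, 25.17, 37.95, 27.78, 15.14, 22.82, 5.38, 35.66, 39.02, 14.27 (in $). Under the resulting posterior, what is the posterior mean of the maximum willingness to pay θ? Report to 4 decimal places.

41.8765

A Pareto(scale x_m, shape k) prior on the upper bound θ of Uniform(0, θ) is conjugate: posterior is Pareto(max(x_m, max xᵢ), k + n).
Sample maximum = 39.02; prior scale x_m = 24.44 → posterior scale = max = 39.02.
Posterior shape = 4.66 + 10 = 14.66.
E[θ|data] = k·x_m/(k−1) = 14.66·39.02/13.66 = 41.8765.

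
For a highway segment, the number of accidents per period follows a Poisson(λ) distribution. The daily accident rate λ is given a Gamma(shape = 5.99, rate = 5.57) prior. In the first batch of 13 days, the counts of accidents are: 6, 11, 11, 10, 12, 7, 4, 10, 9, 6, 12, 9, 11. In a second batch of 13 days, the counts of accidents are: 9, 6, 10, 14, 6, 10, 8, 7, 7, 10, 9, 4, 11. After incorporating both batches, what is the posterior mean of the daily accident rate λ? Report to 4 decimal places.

With a Gamma(shape α, rate β) prior, the Poisson likelihood is conjugate: the posterior is Gamma(α + ΣXᵢ, β + n).
Batch 1: sum of counts S = 118 over n = 13 days.
After batch 1: Gamma(α+S, β+n) = Gamma(5.99+118, 5.57+13) = Gamma(123.99, 18.57).
Batch 2: sum of counts S = 111 over n = 13 days.
After batch 2: Gamma(α+S, β+n) = Gamma(123.99+111, 18.57+13) = Gamma(234.99, 31.57).
Posterior mean = α/β = 234.99/31.57 = 7.4435.

7.4435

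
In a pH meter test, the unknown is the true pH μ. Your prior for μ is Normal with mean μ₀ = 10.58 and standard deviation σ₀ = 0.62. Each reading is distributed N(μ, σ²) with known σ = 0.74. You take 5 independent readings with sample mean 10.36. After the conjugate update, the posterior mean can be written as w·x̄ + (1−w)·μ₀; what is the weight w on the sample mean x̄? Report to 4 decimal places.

For Normal data with known variance σ², a Normal(μ₀, σ₀²) prior on μ is conjugate. Posterior precision = 1/σ₀² + n/σ²; posterior mean is the precision-weighted average of μ₀ and x̄.
σ₀² = 0.62² = 0.3844, σ² = 0.74² = 0.5476. Prior precision 1/σ₀² = 1/0.3844; data precision n/σ² = 5/0.5476.
w = (n/σ²)/(1/σ₀² + n/σ²) = n·σ₀²/(σ² + n·σ₀²) = 5·0.3844/(0.5476 + 5·0.3844) = 1.922/2.4696 = 0.7783.

0.7783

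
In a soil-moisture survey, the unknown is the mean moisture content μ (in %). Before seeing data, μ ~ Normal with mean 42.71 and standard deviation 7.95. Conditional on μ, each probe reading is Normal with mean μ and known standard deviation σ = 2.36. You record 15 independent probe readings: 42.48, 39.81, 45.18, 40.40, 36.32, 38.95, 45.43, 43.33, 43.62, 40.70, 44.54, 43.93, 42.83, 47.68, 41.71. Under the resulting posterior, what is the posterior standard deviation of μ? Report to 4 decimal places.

For Normal data with known variance σ², a Normal(μ₀, σ₀²) prior on μ is conjugate. Posterior precision = 1/σ₀² + n/σ²; posterior mean is the precision-weighted average of μ₀ and x̄.
σ₀² = 7.95² = 63.2025, σ² = 2.36² = 5.5696; σ² + n·σ₀² = 5.5696 + 15·63.2025 = 953.6071.
Posterior precision = 1/σ₀² + n/σ² = 1/63.2025 + 15/5.5696 = (σ² + n·σ₀²)/(σ₀²σ²) = 953.6071/(63.2025·5.5696); posterior variance σₙ² = σ₀²σ²/(σ² + n·σ₀²) = 63.2025·5.5696/953.6071 = 0.369138.
Posterior SD = √σₙ² = √(63.2025·5.5696/953.6071) = 0.6076.

0.6076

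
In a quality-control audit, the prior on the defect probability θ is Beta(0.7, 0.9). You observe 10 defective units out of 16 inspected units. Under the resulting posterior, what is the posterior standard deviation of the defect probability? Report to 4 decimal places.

0.1132

The Beta prior is conjugate to a Binomial/Bernoulli likelihood; the update adds successes to α and failures to β.
Posterior: Beta(α+k, β+n−k) = Beta(0.7+10, 0.9+6) = Beta(10.7, 6.9).
Var = αβ/((α+β)²(α+β+1)) = 10.7·6.9/(17.6²·18.6) = 0.01281429; SD = √0.01281429 = 0.1132.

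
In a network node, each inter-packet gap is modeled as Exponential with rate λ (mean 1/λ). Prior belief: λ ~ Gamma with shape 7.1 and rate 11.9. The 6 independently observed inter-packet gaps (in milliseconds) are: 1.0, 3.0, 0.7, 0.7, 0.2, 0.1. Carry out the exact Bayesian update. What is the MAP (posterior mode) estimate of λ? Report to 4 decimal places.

With a Gamma(shape α, rate β) prior on the exponential rate λ, the posterior after n observations with total T = Σxᵢ is Gamma(α+n, β+T).
Sum of observations T = 5.7 milliseconds; n = 6.
Posterior: Gamma(7.1+6, 11.9+5.7) = Gamma(13.1, 17.6).
Mode = (α−1)/β = 0.6875.

0.6875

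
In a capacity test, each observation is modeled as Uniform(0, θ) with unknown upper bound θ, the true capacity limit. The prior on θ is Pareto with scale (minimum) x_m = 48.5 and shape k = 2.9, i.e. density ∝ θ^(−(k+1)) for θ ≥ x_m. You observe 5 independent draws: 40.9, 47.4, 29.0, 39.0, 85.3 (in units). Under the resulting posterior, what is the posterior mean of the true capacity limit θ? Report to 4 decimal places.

A Pareto(scale x_m, shape k) prior on the upper bound θ of Uniform(0, θ) is conjugate: posterior is Pareto(max(x_m, max xᵢ), k + n).
Sample maximum = 85.3; prior scale x_m = 48.5 → posterior scale = max = 85.3.
Posterior shape = 2.9 + 5 = 7.9.
E[θ|data] = k·x_m/(k−1) = 7.9·85.3/6.9 = 97.6623.

97.6623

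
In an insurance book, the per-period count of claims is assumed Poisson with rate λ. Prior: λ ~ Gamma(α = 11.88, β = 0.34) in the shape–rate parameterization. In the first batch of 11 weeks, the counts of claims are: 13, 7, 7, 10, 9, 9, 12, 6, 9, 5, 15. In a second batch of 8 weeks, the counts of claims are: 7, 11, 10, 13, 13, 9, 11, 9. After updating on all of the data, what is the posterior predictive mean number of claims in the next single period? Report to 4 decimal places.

With a Gamma(shape α, rate β) prior, the Poisson likelihood is conjugate: the posterior is Gamma(α + ΣXᵢ, β + n).
Batch 1: sum of counts S = 102 over n = 11 weeks.
After batch 1: Gamma(α+S, β+n) = Gamma(11.88+102, 0.34+11) = Gamma(113.88, 11.34).
Batch 2: sum of counts S = 83 over n = 8 weeks.
After batch 2: Gamma(α+S, β+n) = Gamma(113.88+83, 11.34+8) = Gamma(196.88, 19.34).
The predictive distribution for one future period is NegBinom with mean α/β = 10.1799.

10.1799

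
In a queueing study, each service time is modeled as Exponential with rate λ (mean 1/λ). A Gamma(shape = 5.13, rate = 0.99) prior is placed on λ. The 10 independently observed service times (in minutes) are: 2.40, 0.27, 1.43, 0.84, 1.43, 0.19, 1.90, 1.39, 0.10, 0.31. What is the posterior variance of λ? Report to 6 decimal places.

0.119546

With a Gamma(shape α, rate β) prior on the exponential rate λ, the posterior after n observations with total T = Σxᵢ is Gamma(α+n, β+T).
Sum of observations T = 10.26 minutes; n = 10.
Posterior: Gamma(5.13+10, 0.99+10.26) = Gamma(15.13, 11.25).
Var = α/β² = 0.119546.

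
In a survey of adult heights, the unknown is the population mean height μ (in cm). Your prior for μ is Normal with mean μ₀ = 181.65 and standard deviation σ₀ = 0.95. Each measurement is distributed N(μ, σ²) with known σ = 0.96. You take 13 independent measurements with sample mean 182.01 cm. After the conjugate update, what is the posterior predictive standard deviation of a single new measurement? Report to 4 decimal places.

0.9936

For Normal data with known variance σ², a Normal(μ₀, σ₀²) prior on μ is conjugate. Posterior precision = 1/σ₀² + n/σ²; posterior mean is the precision-weighted average of μ₀ and x̄.
σ₀² = 0.95² = 0.9025, σ² = 0.96² = 0.9216; σ² + n·σ₀² = 0.9216 + 13·0.9025 = 12.6541.
Posterior precision = 1/σ₀² + n/σ² = 1/0.9025 + 13/0.9216 = (σ² + n·σ₀²)/(σ₀²σ²) = 12.6541/(0.9025·0.9216); posterior variance σₙ² = σ₀²σ²/(σ² + n·σ₀²) = 0.9025·0.9216/12.6541 = 0.065729.
Predictive variance for one new observation = σₙ² + σ² = 0.9025·0.9216/12.6541 + 0.9216 = σ²·(σ₀² + 12.6541)/12.6541 = 0.9216·13.5566/12.6541 = 0.987329; SD = √(0.9216·13.5566/12.6541) = 0.9936.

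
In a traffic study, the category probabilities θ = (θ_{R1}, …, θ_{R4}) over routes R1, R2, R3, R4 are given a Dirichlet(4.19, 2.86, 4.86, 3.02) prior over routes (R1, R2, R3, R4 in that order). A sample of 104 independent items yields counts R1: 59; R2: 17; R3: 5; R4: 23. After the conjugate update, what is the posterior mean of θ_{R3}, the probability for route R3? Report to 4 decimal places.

The Dirichlet prior is conjugate to the Multinomial likelihood: each posterior αⱼ = prior αⱼ + observed count nⱼ.
Posterior concentration: (63.19, 19.86, 9.86, 26.02), total = 118.93.
E[θ_{R3}|data] = α_{R3}/Σα = 9.86/118.93 = 0.0829.

0.0829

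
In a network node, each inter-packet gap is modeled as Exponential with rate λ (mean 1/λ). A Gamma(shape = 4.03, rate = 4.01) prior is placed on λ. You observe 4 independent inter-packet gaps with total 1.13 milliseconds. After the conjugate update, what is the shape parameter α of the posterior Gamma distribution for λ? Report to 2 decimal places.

8.03

With a Gamma(shape α, rate β) prior on the exponential rate λ, the posterior after n observations with total T = Σxᵢ is Gamma(α+n, β+T).
Posterior: Gamma(4.03+4, 4.01+1.13) = Gamma(8.03, 5.14).
Posterior α = 8.03.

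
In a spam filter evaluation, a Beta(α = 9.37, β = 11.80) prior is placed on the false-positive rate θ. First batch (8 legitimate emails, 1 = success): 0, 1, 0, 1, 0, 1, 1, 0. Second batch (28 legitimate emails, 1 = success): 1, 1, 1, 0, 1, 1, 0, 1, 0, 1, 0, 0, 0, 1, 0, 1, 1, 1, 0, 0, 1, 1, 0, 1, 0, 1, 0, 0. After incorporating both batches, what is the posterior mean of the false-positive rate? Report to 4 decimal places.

0.4962

The Beta prior is conjugate to a Binomial/Bernoulli likelihood; the update adds successes to α and failures to β.
After batch 1: Beta(9.37+4, 11.80+4) = Beta(13.37, 15.80).
After batch 2: Beta(13.37+15, 15.80+13) = Beta(28.37, 28.80).
Posterior mean = α/(α+β) = 28.37/57.17 = 0.4962.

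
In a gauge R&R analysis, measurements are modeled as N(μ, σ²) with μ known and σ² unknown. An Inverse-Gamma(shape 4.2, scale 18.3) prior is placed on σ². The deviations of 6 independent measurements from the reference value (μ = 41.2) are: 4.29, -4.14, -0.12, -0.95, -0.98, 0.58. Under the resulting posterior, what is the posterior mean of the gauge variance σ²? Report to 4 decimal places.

5.9966

With known mean μ and an Inverse-Gamma(α, β) prior on σ², the Normal likelihood is conjugate: posterior is Inv-Gamma(α + n/2, β + Σ(xᵢ−μ)²/2).
Σ(xᵢ−μ)² = (4.29)² + (-4.14)² + (-0.12)² + (-0.95)² + (-0.98)² + (0.58)² = 37.7574.
Posterior: Inv-Gamma(4.2 + 6/2, 18.3 + 37.7574/2) = Inv-Gamma(7.20, 37.17870).
E[σ²|data] = β/(α−1) = 37.17870/6.20 = 5.9966.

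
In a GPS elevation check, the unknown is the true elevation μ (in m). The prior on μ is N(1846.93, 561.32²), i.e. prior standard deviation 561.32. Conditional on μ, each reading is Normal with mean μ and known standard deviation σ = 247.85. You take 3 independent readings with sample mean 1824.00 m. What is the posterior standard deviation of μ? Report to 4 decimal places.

For Normal data with known variance σ², a Normal(μ₀, σ₀²) prior on μ is conjugate. Posterior precision = 1/σ₀² + n/σ²; posterior mean is the precision-weighted average of μ₀ and x̄.
σ₀² = 561.32² = 315080.1424, σ² = 247.85² = 61429.6225; σ² + n·σ₀² = 61429.6225 + 3·315080.1424 = 1006670.0497.
Posterior precision = 1/σ₀² + n/σ² = 1/315080.1424 + 3/61429.6225 = (σ² + n·σ₀²)/(σ₀²σ²) = 1006670.0497/(315080.1424·61429.6225); posterior variance σₙ² = σ₀²σ²/(σ² + n·σ₀²) = 315080.1424·61429.6225/1006670.0497 = 19227.009099.
Posterior SD = √σₙ² = √(315080.1424·61429.6225/1006670.0497) = 138.6615.

138.6615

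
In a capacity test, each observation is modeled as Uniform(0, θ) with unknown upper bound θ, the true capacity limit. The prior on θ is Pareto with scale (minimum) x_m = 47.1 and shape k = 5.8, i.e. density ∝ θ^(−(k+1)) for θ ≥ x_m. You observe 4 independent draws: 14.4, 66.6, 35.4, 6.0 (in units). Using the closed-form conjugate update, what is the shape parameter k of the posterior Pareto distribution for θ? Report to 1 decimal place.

9.8

A Pareto(scale x_m, shape k) prior on the upper bound θ of Uniform(0, θ) is conjugate: posterior is Pareto(max(x_m, max xᵢ), k + n).
Sample maximum = 66.6; prior scale x_m = 47.1 → posterior scale = max = 66.6.
Posterior shape = 5.8 + 4 = 9.8.
Posterior shape k = 9.8.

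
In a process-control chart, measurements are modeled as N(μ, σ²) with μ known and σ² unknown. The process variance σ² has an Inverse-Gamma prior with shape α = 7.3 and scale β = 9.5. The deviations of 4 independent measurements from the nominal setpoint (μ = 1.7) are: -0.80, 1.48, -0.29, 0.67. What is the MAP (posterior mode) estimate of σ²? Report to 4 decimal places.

With known mean μ and an Inverse-Gamma(α, β) prior on σ², the Normal likelihood is conjugate: posterior is Inv-Gamma(α + n/2, β + Σ(xᵢ−μ)²/2).
Σ(xᵢ−μ)² = (-0.80)² + (1.48)² + (-0.29)² + (0.67)² = 3.3634.
Posterior: Inv-Gamma(7.3 + 4/2, 9.5 + 3.3634/2) = Inv-Gamma(9.30, 11.18170).
Mode = β/(α+1) = 11.18170/10.30 = 1.0856.

1.0856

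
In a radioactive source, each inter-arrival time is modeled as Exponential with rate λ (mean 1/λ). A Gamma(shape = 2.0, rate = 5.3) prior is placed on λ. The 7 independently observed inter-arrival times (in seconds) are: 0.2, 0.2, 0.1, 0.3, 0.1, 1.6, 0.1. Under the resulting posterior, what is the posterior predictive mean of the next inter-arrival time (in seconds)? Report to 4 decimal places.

0.9875

With a Gamma(shape α, rate β) prior on the exponential rate λ, the posterior after n observations with total T = Σxᵢ is Gamma(α+n, β+T).
Sum of observations T = 2.6 seconds; n = 7.
Posterior: Gamma(2.0+7, 5.3+2.6) = Gamma(9.0, 7.9).
The predictive distribution for the next observation is Lomax; its mean is β/(α−1) = 7.9/8.0 = 0.9875.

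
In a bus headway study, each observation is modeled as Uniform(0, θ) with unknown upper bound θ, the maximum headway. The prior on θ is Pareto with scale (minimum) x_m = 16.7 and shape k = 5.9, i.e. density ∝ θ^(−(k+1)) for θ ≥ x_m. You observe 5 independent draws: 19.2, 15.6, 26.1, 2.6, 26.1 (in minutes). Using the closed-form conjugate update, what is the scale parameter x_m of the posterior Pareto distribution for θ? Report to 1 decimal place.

26.1

A Pareto(scale x_m, shape k) prior on the upper bound θ of Uniform(0, θ) is conjugate: posterior is Pareto(max(x_m, max xᵢ), k + n).
Sample maximum = 26.1; prior scale x_m = 16.7 → posterior scale = max = 26.1.
Posterior shape = 5.9 + 5 = 10.9.
Posterior scale x_m = 26.1.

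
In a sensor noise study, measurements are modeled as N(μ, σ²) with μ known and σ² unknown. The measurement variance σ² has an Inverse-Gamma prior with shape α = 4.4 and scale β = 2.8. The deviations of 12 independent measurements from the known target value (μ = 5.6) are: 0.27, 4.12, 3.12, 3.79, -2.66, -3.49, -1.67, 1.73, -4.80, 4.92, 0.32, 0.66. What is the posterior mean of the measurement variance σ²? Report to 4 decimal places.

With known mean μ and an Inverse-Gamma(α, β) prior on σ², the Normal likelihood is conjugate: posterior is Inv-Gamma(α + n/2, β + Σ(xᵢ−μ)²/2).
Σ(xᵢ−μ)² = (0.27)² + (4.12)² + (3.12)² + (3.79)² + (-2.66)² + (-3.49)² + (-1.67)² + (1.73)² + (-4.80)² + (4.92)² + (0.32)² + (0.66)² = 113.9677.
Posterior: Inv-Gamma(4.4 + 12/2, 2.8 + 113.9677/2) = Inv-Gamma(10.40, 59.78385).
E[σ²|data] = β/(α−1) = 59.78385/9.40 = 6.3600.

6.3600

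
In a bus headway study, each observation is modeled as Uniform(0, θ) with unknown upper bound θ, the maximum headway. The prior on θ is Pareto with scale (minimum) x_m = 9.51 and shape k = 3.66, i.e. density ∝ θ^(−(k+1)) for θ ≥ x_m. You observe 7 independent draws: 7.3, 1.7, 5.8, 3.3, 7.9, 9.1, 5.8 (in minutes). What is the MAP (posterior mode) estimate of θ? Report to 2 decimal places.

9.51

A Pareto(scale x_m, shape k) prior on the upper bound θ of Uniform(0, θ) is conjugate: posterior is Pareto(max(x_m, max xᵢ), k + n).
Sample maximum = 9.1; prior scale x_m = 9.51 → posterior scale = max = 9.51.
Posterior shape = 3.66 + 7 = 10.66.
The Pareto density is decreasing on [x_m, ∞), so the mode is x_m = 9.51.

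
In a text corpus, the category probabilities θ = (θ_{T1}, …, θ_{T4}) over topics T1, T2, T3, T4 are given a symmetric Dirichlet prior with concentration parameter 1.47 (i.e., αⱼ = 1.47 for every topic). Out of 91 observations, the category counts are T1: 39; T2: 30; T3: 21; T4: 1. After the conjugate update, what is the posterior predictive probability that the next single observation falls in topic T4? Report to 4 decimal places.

The Dirichlet prior is conjugate to the Multinomial likelihood: each posterior αⱼ = prior αⱼ + observed count nⱼ.
Posterior concentration: (40.47, 31.47, 22.47, 2.47), total = 96.88.
P(next = T4 | data) = α_{T4}/Σα = 0.0255.

0.0255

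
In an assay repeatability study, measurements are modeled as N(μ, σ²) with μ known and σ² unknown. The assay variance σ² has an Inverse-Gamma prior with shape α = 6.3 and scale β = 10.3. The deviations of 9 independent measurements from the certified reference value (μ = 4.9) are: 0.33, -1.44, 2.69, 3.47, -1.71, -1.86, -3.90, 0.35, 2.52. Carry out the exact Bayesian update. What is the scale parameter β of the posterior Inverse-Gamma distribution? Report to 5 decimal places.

With known mean μ and an Inverse-Gamma(α, β) prior on σ², the Normal likelihood is conjugate: posterior is Inv-Gamma(α + n/2, β + Σ(xᵢ−μ)²/2).
Σ(xᵢ−μ)² = (0.33)² + (-1.44)² + (2.69)² + (3.47)² + (-1.71)² + (-1.86)² + (-3.90)² + (0.35)² + (2.52)² = 49.5261.
Posterior: Inv-Gamma(6.3 + 9/2, 10.3 + 49.5261/2) = Inv-Gamma(10.80, 35.06305).
Posterior β = 35.06305.

35.06305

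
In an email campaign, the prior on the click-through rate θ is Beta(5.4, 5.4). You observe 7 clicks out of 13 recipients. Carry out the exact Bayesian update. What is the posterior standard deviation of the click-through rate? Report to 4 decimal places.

The Beta prior is conjugate to a Binomial/Bernoulli likelihood; the update adds successes to α and failures to β.
Posterior: Beta(α+k, β+n−k) = Beta(5.4+7, 5.4+6) = Beta(12.4, 11.4).
Var = αβ/((α+β)²(α+β+1)) = 12.4·11.4/(23.8²·24.8) = 0.01006285; SD = √0.01006285 = 0.1003.

0.1003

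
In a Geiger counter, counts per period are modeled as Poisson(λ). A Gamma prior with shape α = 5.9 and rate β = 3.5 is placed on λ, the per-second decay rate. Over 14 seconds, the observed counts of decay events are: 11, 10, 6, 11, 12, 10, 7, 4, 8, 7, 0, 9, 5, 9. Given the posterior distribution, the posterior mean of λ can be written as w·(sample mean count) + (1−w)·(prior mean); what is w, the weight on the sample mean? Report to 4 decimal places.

With a Gamma(shape α, rate β) prior, the Poisson likelihood is conjugate: the posterior is Gamma(α + ΣXᵢ, β + n).
Posterior mean = (α₀+S)/(β₀+n) = [n/(β₀+n)]·(S/n) + [β₀/(β₀+n)]·(α₀/β₀), so only n and β₀ enter the weight.
Weight on data w = n/(β₀+n) = 14/(3.5+14) = 14/17.5 = 0.8000.

0.8000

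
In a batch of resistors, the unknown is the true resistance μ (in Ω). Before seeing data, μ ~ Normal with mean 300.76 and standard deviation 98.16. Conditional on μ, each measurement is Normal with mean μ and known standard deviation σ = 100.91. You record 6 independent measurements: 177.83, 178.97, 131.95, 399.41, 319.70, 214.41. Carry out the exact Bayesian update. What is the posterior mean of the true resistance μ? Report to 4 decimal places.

For Normal data with known variance σ², a Normal(μ₀, σ₀²) prior on μ is conjugate. Posterior precision = 1/σ₀² + n/σ²; posterior mean is the precision-weighted average of μ₀ and x̄.
Σxᵢ = 177.83 + 178.97 + 131.95 + 399.41 + 319.70 + 214.41 = 1422.27, so n·x̄ = 1422.27.
σ₀² = 98.16² = 9635.3856, σ² = 100.91² = 10182.8281; σ² + n·σ₀² = 10182.8281 + 6·9635.3856 = 67995.1417.
Posterior mean = (μ₀/σ₀² + n·x̄/σ²)/(1/σ₀² + n/σ²) = (σ²·μ₀ + σ₀²·n·x̄)/(σ² + n·σ₀²) = (10182.8281·300.76 + 9635.3856·1422.27)/67995.1417 = 16766707.256668/67995.1417 = 246.5868.

246.5868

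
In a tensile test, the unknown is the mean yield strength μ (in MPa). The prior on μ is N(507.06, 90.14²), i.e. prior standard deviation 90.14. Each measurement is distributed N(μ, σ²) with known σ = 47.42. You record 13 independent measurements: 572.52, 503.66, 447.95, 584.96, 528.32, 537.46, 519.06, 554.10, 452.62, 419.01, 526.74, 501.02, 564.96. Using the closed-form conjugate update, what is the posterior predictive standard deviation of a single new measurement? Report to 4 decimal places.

49.1734

For Normal data with known variance σ², a Normal(μ₀, σ₀²) prior on μ is conjugate. Posterior precision = 1/σ₀² + n/σ²; posterior mean is the precision-weighted average of μ₀ and x̄.
σ₀² = 90.14² = 8125.2196, σ² = 47.42² = 2248.6564; σ² + n·σ₀² = 2248.6564 + 13·8125.2196 = 107876.5112.
Posterior precision = 1/σ₀² + n/σ² = 1/8125.2196 + 13/2248.6564 = (σ² + n·σ₀²)/(σ₀²σ²) = 107876.5112/(8125.2196·2248.6564); posterior variance σₙ² = σ₀²σ²/(σ² + n·σ₀²) = 8125.2196·2248.6564/107876.5112 = 169.367982.
Predictive variance for one new observation = σₙ² + σ² = 8125.2196·2248.6564/107876.5112 + 2248.6564 = σ²·(σ₀² + 107876.5112)/107876.5112 = 2248.6564·116001.7308/107876.5112 = 2418.024382; SD = √(2248.6564·116001.7308/107876.5112) = 49.1734.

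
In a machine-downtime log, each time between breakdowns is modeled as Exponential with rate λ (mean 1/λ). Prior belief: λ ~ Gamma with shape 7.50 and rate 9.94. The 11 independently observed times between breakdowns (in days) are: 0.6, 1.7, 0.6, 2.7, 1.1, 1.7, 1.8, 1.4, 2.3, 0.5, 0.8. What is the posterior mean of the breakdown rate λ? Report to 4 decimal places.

0.7359

With a Gamma(shape α, rate β) prior on the exponential rate λ, the posterior after n observations with total T = Σxᵢ is Gamma(α+n, β+T).
Sum of observations T = 15.2 days; n = 11.
Posterior: Gamma(7.50+11, 9.94+15.2) = Gamma(18.50, 25.14).
Posterior mean of λ = α/β = 18.50/25.14 = 0.7359.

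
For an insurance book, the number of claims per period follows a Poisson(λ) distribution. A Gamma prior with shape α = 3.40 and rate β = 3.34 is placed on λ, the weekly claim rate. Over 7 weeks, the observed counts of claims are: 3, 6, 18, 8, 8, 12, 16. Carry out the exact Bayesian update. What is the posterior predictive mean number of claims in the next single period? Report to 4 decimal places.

7.1954

With a Gamma(shape α, rate β) prior, the Poisson likelihood is conjugate: the posterior is Gamma(α + ΣXᵢ, β + n).
Sum of counts S = 71 over n = 7 weeks.
Posterior: Gamma(α+S, β+n) = Gamma(3.40+71, 3.34+7) = Gamma(74.40, 10.34).
The predictive distribution for one future period is NegBinom with mean α/β = 7.1954.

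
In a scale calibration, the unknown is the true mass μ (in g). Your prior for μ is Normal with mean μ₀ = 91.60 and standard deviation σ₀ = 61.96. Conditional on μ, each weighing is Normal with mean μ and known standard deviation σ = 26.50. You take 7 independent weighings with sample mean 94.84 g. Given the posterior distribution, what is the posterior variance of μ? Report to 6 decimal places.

For Normal data with known variance σ², a Normal(μ₀, σ₀²) prior on μ is conjugate. Posterior precision = 1/σ₀² + n/σ²; posterior mean is the precision-weighted average of μ₀ and x̄.
σ₀² = 61.96² = 3839.0416, σ² = 26.50² = 702.25; σ² + n·σ₀² = 702.25 + 7·3839.0416 = 27575.5412.
Posterior precision = 1/σ₀² + n/σ² = 1/3839.0416 + 7/702.25 = (σ² + n·σ₀²)/(σ₀²σ²) = 27575.5412/(3839.0416·702.25); posterior variance σₙ² = σ₀²σ²/(σ² + n·σ₀²) = 3839.0416·702.25/27575.5412 = 97.766602.

97.766602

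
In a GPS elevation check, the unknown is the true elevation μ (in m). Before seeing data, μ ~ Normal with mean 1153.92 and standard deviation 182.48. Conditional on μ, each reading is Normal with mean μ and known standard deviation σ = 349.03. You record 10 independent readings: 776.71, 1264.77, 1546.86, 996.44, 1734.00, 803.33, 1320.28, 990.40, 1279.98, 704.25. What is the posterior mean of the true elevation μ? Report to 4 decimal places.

1144.9746

For Normal data with known variance σ², a Normal(μ₀, σ₀²) prior on μ is conjugate. Posterior precision = 1/σ₀² + n/σ²; posterior mean is the precision-weighted average of μ₀ and x̄.
Σxᵢ = 776.71 + 1264.77 + 1546.86 + 996.44 + 1734.00 + 803.33 + 1320.28 + 990.40 + 1279.98 + 704.25 = 11417.02, so n·x̄ = 11417.02.
σ₀² = 182.48² = 33298.9504, σ² = 349.03² = 121821.9409; σ² + n·σ₀² = 121821.9409 + 10·33298.9504 = 454811.4449.
Posterior mean = (μ₀/σ₀² + n·x̄/σ²)/(1/σ₀² + n/σ²) = (σ²·μ₀ + σ₀²·n·x̄)/(σ² + n·σ₀²) = (121821.9409·1153.92 + 33298.9504·11417.02)/454811.4449 = 520747556.739136/454811.4449 = 1144.9746.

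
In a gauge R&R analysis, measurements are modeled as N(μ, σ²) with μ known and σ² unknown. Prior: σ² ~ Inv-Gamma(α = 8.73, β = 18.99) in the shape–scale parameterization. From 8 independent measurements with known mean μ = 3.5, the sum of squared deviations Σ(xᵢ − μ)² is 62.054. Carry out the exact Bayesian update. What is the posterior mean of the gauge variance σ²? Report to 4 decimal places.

With known mean μ and an Inverse-Gamma(α, β) prior on σ², the Normal likelihood is conjugate: posterior is Inv-Gamma(α + n/2, β + Σ(xᵢ−μ)²/2).
Posterior: Inv-Gamma(8.73 + 8/2, 18.99 + 62.054/2) = Inv-Gamma(12.73, 50.0170).
E[σ²|data] = β/(α−1) = 50.0170/11.73 = 4.2640.

4.2640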